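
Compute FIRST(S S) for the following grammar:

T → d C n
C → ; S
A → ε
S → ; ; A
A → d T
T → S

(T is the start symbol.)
FIRST sets of the non-terminals involved (from the grammar, by fixed-point iteration):
  FIRST(S) = { ';' }

To compute FIRST(S S), process the symbols left to right:
Symbol S is a non-terminal. Add FIRST(S) \ {ε} = { ';' }
S is not nullable (ε ∉ FIRST(S)), so stop here.
FIRST(S S) = { ';' }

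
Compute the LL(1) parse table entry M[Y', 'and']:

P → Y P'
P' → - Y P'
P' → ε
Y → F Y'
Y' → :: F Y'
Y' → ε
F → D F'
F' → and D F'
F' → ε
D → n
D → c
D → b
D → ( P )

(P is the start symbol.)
Empty (error entry)

To find M[Y', 'and'], we find productions for Y' where 'and' is in the predict set (PREDICT(N → α) = (FIRST(α) \ {ε}) ∪ (FOLLOW(N) if α ⇒* ε)).

Relevant sets:
  FOLLOW(Y') = { $, ')', '-' }

Y' → :: F Y': PREDICT = { '::' }
Y' → ε: PREDICT = { $, ')', '-' }

M[Y', 'and'] is empty (no production applies)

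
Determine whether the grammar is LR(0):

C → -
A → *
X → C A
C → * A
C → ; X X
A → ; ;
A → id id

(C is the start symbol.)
Yes, the grammar is LR(0)

Augment with C' → C and build the canonical LR(0) collection (I0 = CLOSURE({[C' → . C]}), then GOTO on every symbol after a dot until no new states appear). It has 15 states:
  I0: { [C → . * A], [C → . -], [C → . ; X X], [C' → . C] }  — shift
  I1: { [A → . *], [A → . ; ;], [A → . id id], [C → * . A] }  — shift
  I2: { [C → - .] }  — reduce
  I3: { [C → . * A], [C → . -], [C → . ; X X], [C → ; . X X], [X → . C A] }  — shift
  I4: { [C' → C .] }  — accept
  I5: { [A → . *], [A → . ; ;], [A → . id id], [X → C . A] }  — shift
  I6: { [C → . * A], [C → . -], [C → . ; X X], [C → ; X . X], [X → . C A] }  — shift
  I7: { [C → ; X X .] }  — reduce
  I8: { [A → * .] }  — reduce
  I9: { [A → ; . ;] }  — shift
  I10: { [X → C A .] }  — reduce
  I11: { [A → id . id] }  — shift
  I12: { [A → id id .] }  — reduce
  I13: { [A → ; ; .] }  — reduce
  I14: { [C → * A .] }  — reduce

Every state is either a pure shift/goto state or contains exactly one complete item and nothing to shift — no conflicts. The grammar is LR(0).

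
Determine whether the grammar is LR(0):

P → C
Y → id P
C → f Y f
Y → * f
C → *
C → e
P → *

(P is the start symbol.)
Augment with P' → P and build the canonical LR(0) collection (I0 = CLOSURE({[P' → . P]}), then GOTO on every symbol after a dot until no new states appear). It has 12 states:
  I0: { [C → . *], [C → . e], [C → . f Y f], [P → . *], [P → . C], [P' → . P] }  — shift
  I1: { [C → * .], [P → * .] }  — 2 reduces
  I2: { [P → C .] }  — reduce
  I3: { [P' → P .] }  — accept
  I4: { [C → e .] }  — reduce
  I5: { [C → f . Y f], [Y → . * f], [Y → . id P] }  — shift
  I6: { [Y → * . f] }  — shift
  I7: { [C → f Y . f] }  — shift
  I8: { [C → . *], [C → . e], [C → . f Y f], [P → . *], [P → . C], [Y → id . P] }  — shift
  I9: { [Y → id P .] }  — reduce
  I10: { [C → f Y f .] }  — reduce
  I11: { [Y → * f .] }  — reduce

Conflict in state I1:
  Reduce-reduce conflict: [C → * .] and [P → * .]
So the grammar is NOT LR(0).

Answer: No. Reduce-reduce conflict: [C → * .] and [P → * .]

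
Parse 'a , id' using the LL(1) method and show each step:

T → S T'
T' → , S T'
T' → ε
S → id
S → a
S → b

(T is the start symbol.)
LL(1) parsing maintains a stack (initially the start symbol over $) and the input. At each step: if the stack top is a terminal, match it against the current input token; if it is a non-terminal N, replace it with the RHS of M[N, lookahead] (the unique production whose predict set contains the lookahead).

Stack is shown with the top on the left.

Stack     Input     Action
--------------------------
T $       a , id $  output T → S T'
S T' $    a , id $  output S → a
a T' $    a , id $  match 'a'
T' $      , id $    output T' → , S T'
, S T' $  , id $    match ','
S T' $    id $      output S → id
id T' $   id $      match 'id'
T' $      $         output T' → ε
$         $         accept

The string is accepted.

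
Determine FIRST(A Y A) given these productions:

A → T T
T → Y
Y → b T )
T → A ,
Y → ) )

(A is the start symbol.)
FIRST sets of the non-terminals involved (from the grammar, by fixed-point iteration):
  FIRST(A) = { ')', 'b' }

To compute FIRST(A Y A), process the symbols left to right:
Symbol A is a non-terminal. Add FIRST(A) \ {ε} = { ')', 'b' }
A is not nullable (ε ∉ FIRST(A)), so stop here.
FIRST(A Y A) = { ')', 'b' }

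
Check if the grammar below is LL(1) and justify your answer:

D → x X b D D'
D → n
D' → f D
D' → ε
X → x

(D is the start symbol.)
No. Predict set conflict for D': { 'f' }

Relevant sets:
  FOLLOW(D') = { $, 'f' }

For D:
  PREDICT(D → x X b D D') = { 'x' }
  PREDICT(D → n) = { 'n' }
For D':
  PREDICT(D' → f D) = { 'f' }
  PREDICT(D' → ε) = { $, 'f' }
X has a single production, so nothing to check there.

Conflict found: Predict set conflict for D': { 'f' }
The grammar is NOT LL(1).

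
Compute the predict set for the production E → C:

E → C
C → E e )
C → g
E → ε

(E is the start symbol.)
{ 'e', 'g' }

PREDICT(E → C) = (FIRST(RHS) \ {ε}) ∪ (FOLLOW(E) if ε ∈ FIRST(RHS), i.e. RHS ⇒* ε)
FIRST(C) = { 'e', 'g' }
FIRST(C) = { 'e', 'g' }
ε ∉ FIRST(C), so FOLLOW(E) is not added.
PREDICT(E → C) = { 'e', 'g' }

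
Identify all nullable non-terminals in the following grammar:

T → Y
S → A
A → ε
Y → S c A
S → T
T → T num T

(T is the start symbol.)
ε-productions: A → ε
So A is immediately nullable.
S → A: every symbol on the right is nullable, so S is nullable too.
No further non-terminal can be added: every production for the remaining non-terminals contains a terminal or a non-nullable non-terminal.
Nullable = { 'A', 'S' }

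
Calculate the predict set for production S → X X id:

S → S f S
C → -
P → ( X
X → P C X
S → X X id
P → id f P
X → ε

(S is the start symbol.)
{ '(', 'id' }

PREDICT(S → X X id) = (FIRST(RHS) \ {ε}) ∪ (FOLLOW(S) if ε ∈ FIRST(RHS), i.e. RHS ⇒* ε)
FIRST(X) = { '(', 'id', ε }
FIRST(X X id) = { '(', 'id' }
ε ∉ FIRST(X X id), so FOLLOW(S) is not added.
PREDICT(S → X X id) = { '(', 'id' }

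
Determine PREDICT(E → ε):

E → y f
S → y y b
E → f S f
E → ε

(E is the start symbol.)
{ $ }

PREDICT(E → ε) = (FIRST(RHS) \ {ε}) ∪ (FOLLOW(E) if ε ∈ FIRST(RHS), i.e. RHS ⇒* ε)
The right-hand side is ε (FIRST(ε) = { ε }), so the predict set is FOLLOW(E) = { $ }
PREDICT(E → ε) = { $ }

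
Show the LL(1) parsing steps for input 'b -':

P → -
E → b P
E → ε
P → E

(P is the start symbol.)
Stack is shown with the top on the left.

Stack  Input  Action
--------------------
P $    b - $  output P → E
E $    b - $  output E → b P
b P $  b - $  match 'b'
P $    - $    output P → -
- $    - $    match '-'
$      $      accept

The string is accepted.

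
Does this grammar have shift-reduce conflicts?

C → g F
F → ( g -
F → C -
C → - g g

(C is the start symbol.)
Augment with C' → C and build the canonical LR(0) collection (I0 = CLOSURE({[C' → . C]}), then GOTO on every symbol after a dot until no new states appear). It has 12 states:
  I0: { [C → . - g g], [C → . g F], [C' → . C] }  — shift
  I1: { [C → - . g g] }  — shift
  I2: { [C' → C .] }  — accept
  I3: { [C → . - g g], [C → . g F], [C → g . F], [F → . ( g -], [F → . C -] }  — shift
  I4: { [F → ( . g -] }  — shift
  I5: { [F → C . -] }  — shift
  I6: { [C → g F .] }  — reduce
  I7: { [F → C - .] }  — reduce
  I8: { [F → ( g . -] }  — shift
  I9: { [F → ( g - .] }  — reduce
  I10: { [C → - g . g] }  — shift
  I11: { [C → - g g .] }  — reduce

No state contains both a complete item and a shift item.

Answer: No shift-reduce conflicts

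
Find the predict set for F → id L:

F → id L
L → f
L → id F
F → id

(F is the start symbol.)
PREDICT(F → id L) = (FIRST(RHS) \ {ε}) ∪ (FOLLOW(F) if ε ∈ FIRST(RHS), i.e. RHS ⇒* ε)
FIRST(id L) = { 'id' }
ε ∉ FIRST(id L), so FOLLOW(F) is not added.
PREDICT(F → id L) = { 'id' }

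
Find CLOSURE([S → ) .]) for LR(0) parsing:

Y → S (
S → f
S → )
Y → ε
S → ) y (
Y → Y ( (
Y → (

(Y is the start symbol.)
Start with: [S → ) .]
The dot is at the end, so nothing is added.

CLOSURE = { [S → ) .] }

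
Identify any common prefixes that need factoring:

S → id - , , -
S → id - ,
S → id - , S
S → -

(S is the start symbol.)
Left-factoring is needed when two productions for the same non-terminal
share a common prefix on the right-hand side.

Productions for S:
  S → id - , , -
  S → id - ,
  S → id - , S
  S → -

Found common prefix 'id - ,' in productions for S

Answer: Yes, S has productions with common prefix 'id - ,'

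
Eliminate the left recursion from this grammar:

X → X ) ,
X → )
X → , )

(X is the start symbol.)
X is directly left-recursive. The standard transformation for
  A → A α₁ | ... | A α_m | β₁ | ... | β_n
is
  A  → β₁ A' | ... | β_n A'
  A' → α₁ A' | ... | α_m A' | ε

X → ) becomes X → ) X'
X → , ) becomes X → , ) X'
X → X ) , becomes X' → ) , X'
Add X' → ε

Resulting grammar:
X → ) X'
X → , ) X'
X' → ) , X'
X' → ε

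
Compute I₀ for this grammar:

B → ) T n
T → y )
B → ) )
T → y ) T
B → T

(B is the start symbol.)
{ [B → . ) )], [B → . ) T n], [B → . T], [B' → . B], [T → . y ) T], [T → . y )] }

First, augment the grammar with B' → B
I₀ = CLOSURE({ [B' → . B] }):
  [B' → . B] has the dot before B: add [B → . ) T n], [B → . ) )], [B → . T]
  [B → . T] has the dot before T: add [T → . y )], [T → . y ) T]
No further items can be added.

I₀ = { [B → . ) )], [B → . ) T n], [B → . T], [B' → . B], [T → . y ) T], [T → . y )] }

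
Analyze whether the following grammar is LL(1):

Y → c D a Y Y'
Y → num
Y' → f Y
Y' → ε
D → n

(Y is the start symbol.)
Relevant sets:
  FOLLOW(Y') = { $, 'f' }

For Y:
  PREDICT(Y → c D a Y Y') = { 'c' }
  PREDICT(Y → num) = { 'num' }
For Y':
  PREDICT(Y' → f Y) = { 'f' }
  PREDICT(Y' → ε) = { $, 'f' }
D has a single production, so nothing to check there.

Conflict found: Predict set conflict for Y': { 'f' }
The grammar is NOT LL(1).

Answer: No. Predict set conflict for Y': { 'f' }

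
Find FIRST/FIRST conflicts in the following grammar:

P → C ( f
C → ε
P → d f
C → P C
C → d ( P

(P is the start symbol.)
Yes. P → C '(' f / P → d f on { 'd' }; C → P C / C → d '(' P on { 'd' }

A FIRST/FIRST conflict occurs when two productions N → α and N → β for the same non-terminal have FIRST(α) ∩ FIRST(β) ≠ ∅ (with ε ∈ FIRST of a nullable right-hand side, so two nullable alternatives also conflict).

FIRST sets of the non-terminals at (or reachable through a nullable prefix from) the front of some alternative:
  FIRST(C) = { '(', 'd', ε }
  FIRST(P) = { '(', 'd' }

Productions for P:
  P → C ( f: FIRST = { '(', 'd' }
  P → d f: FIRST = { 'd' }
Productions for C:
  C → ε: FIRST = { ε }
  C → P C: FIRST = { '(', 'd' }
  C → d ( P: FIRST = { 'd' }

Conflict for P: P → C ( f and P → d f
  Overlap: { 'd' }
Conflict for C: C → P C and C → d ( P
  Overlap: { 'd' }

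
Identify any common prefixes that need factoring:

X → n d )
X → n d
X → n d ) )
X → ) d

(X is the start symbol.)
Left-factoring is needed when two productions for the same non-terminal
share a common prefix on the right-hand side.

Productions for X:
  X → n d )
  X → n d
  X → n d ) )
  X → ) d

Found common prefix 'n d' in productions for X

Answer: Yes, X has productions with common prefix 'n d'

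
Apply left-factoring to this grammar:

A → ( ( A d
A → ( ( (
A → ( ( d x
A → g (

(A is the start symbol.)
Left-factoring transforms A → αβ₁ | αβ₂ into A → αA' and A' → β₁ | β₂
(α is the longest common prefix among the alternatives). Repeat until
no nonterminal has two alternatives with a common prefix.

Round 1: A has alternatives sharing prefix '( ('. Introduce A': A → ( ( A'
  Add: A' → A d
  Add: A' → (
  Add: A' → d x

No remaining common prefixes — done.

Resulting grammar:
A → ( ( A'
A' → A d
A' → (
A' → d x
A → g (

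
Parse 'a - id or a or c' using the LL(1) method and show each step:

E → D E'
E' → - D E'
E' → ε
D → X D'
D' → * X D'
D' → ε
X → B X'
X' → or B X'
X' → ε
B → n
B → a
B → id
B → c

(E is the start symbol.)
LL(1) parsing maintains a stack (initially the start symbol over $) and the input. At each step: if the stack top is a terminal, match it against the current input token; if it is a non-terminal N, replace it with the RHS of M[N, lookahead] (the unique production whose predict set contains the lookahead).

Stack is shown with the top on the left.

Stack            Input               Action
-------------------------------------------
E $              a - id or a or c $  output E → D E'
D E' $           a - id or a or c $  output D → X D'
X D' E' $        a - id or a or c $  output X → B X'
B X' D' E' $     a - id or a or c $  output B → a
a X' D' E' $     a - id or a or c $  match 'a'
X' D' E' $       - id or a or c $    output X' → ε
D' E' $          - id or a or c $    output D' → ε
E' $             - id or a or c $    output E' → - D E'
- D E' $         - id or a or c $    match '-'
D E' $           id or a or c $      output D → X D'
X D' E' $        id or a or c $      output X → B X'
B X' D' E' $     id or a or c $      output B → id
id X' D' E' $    id or a or c $      match 'id'
X' D' E' $       or a or c $         output X' → or B X'
or B X' D' E' $  or a or c $         match 'or'
B X' D' E' $     a or c $            output B → a
a X' D' E' $     a or c $            match 'a'
X' D' E' $       or c $              output X' → or B X'
or B X' D' E' $  or c $              match 'or'
B X' D' E' $     c $                 output B → c
c X' D' E' $     c $                 match 'c'
X' D' E' $       $                   output X' → ε
D' E' $          $                   output D' → ε
E' $             $                   output E' → ε
$                $                   accept

The string is accepted.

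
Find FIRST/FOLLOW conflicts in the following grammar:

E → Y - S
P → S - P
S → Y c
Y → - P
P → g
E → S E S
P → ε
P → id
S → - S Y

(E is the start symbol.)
Yes. P → S '-' P with FOLLOW(P) on { '-' }

Nullable non-terminals: P.
FIRST sets used below: FIRST(S) = { '-' }

P: nullable alternative(s) P → ε; FOLLOW(P) = { $, '-', 'c' }
  P → S - P: FIRST \ {ε} = { '-' } — overlaps FOLLOW(P) on { '-' }: CONFLICT
  P → g: FIRST \ {ε} = { 'g' } — disjoint from FOLLOW(P)
  P → ε: FIRST \ {ε} = { } — this is the only nullable alternative, skip
  P → id: FIRST \ {ε} = { 'id' } — disjoint from FOLLOW(P)

E, S, Y have no nullable alternative, so no FIRST/FOLLOW check is needed there.

So the grammar has 1 FIRST/FOLLOW conflict (marked CONFLICT above).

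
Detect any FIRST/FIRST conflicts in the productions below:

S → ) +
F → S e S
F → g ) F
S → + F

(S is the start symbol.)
FIRST sets of the non-terminals at (or reachable through a nullable prefix from) the front of some alternative:
  FIRST(S) = { ')', '+' }

Productions for S:
  S → ) +: FIRST = { ')' }
  S → + F: FIRST = { '+' }
Productions for F:
  F → S e S: FIRST = { ')', '+' }
  F → g ) F: FIRST = { 'g' }

All alternatives of each non-terminal have pairwise disjoint FIRST sets.

Answer: No FIRST/FIRST conflicts.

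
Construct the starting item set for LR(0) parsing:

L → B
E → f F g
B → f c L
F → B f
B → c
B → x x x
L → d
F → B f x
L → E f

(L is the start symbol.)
{ [B → . c], [B → . f c L], [B → . x x x], [E → . f F g], [L → . B], [L → . E f], [L → . d], [L' → . L] }

First, augment the grammar with L' → L
I₀ = CLOSURE({ [L' → . L] }):
  [L' → . L] has the dot before L: add [L → . B], [L → . d], [L → . E f]
  [L → . B] has the dot before B: add [B → . f c L], [B → . c], [B → . x x x]
  [L → . E f] has the dot before E: add [E → . f F g]
No further items can be added.

I₀ = { [B → . c], [B → . f c L], [B → . x x x], [E → . f F g], [L → . B], [L → . E f], [L → . d], [L' → . L] }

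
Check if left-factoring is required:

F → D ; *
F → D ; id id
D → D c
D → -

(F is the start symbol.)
Yes, F has productions with common prefix 'D ;'

Left-factoring is needed when two productions for the same non-terminal
share a common prefix on the right-hand side.

Productions for F:
  F → D ; *
  F → D ; id id
Productions for D:
  D → D c
  D → -

Found common prefix 'D ;' in productions for F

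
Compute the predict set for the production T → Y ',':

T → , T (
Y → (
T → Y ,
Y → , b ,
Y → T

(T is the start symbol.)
{ '(', ',' }

PREDICT(T → Y ',') = (FIRST(RHS) \ {ε}) ∪ (FOLLOW(T) if ε ∈ FIRST(RHS), i.e. RHS ⇒* ε)
FIRST(Y) = { '(', ',' }
FIRST(Y ',') = { '(', ',' }
ε ∉ FIRST(Y ','), so FOLLOW(T) is not added.
PREDICT(T → Y ',') = { '(', ',' }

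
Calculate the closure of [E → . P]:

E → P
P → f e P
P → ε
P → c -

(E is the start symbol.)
{ [E → . P], [P → . c -], [P → . f e P], [P → .] }

To compute CLOSURE, for each item [A → α.Bβ] where B is a non-terminal, add [B → .γ] for all productions B → γ; repeat for the newly added items until nothing changes.

Start with: [E → . P]
  [E → . P] has the dot before P: add [P → . f e P], [P → .], [P → . c -]
No further items can be added.

CLOSURE = { [E → . P], [P → . c -], [P → . f e P], [P → .] }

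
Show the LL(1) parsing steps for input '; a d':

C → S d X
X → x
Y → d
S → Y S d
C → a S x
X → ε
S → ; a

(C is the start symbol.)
LL(1) parsing maintains a stack (initially the start symbol over $) and the input. At each step: if the stack top is a terminal, match it against the current input token; if it is a non-terminal N, replace it with the RHS of M[N, lookahead] (the unique production whose predict set contains the lookahead).

Stack is shown with the top on the left.

Stack      Input    Action
--------------------------
C $        ; a d $  output C → S d X
S d X $    ; a d $  output S → ; a
; a d X $  ; a d $  match ';'
a d X $    a d $    match 'a'
d X $      d $      match 'd'
X $        $        output X → ε
$          $        accept

The string is accepted.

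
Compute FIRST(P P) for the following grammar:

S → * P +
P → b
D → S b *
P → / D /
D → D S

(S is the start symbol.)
FIRST sets of the non-terminals involved (from the grammar, by fixed-point iteration):
  FIRST(P) = { '/', 'b' }

To compute FIRST(P P), process the symbols left to right:
Symbol P is a non-terminal. Add FIRST(P) \ {ε} = { '/', 'b' }
P is not nullable (ε ∉ FIRST(P)), so stop here.
FIRST(P P) = { '/', 'b' }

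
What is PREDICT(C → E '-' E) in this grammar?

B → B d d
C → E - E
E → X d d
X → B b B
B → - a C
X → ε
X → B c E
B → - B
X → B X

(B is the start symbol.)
PREDICT(C → E '-' E) = (FIRST(RHS) \ {ε}) ∪ (FOLLOW(C) if ε ∈ FIRST(RHS), i.e. RHS ⇒* ε)
FIRST(E) = { '-', 'd' }
FIRST(E '-' E) = { '-', 'd' }
ε ∉ FIRST(E '-' E), so FOLLOW(C) is not added.
PREDICT(C → E '-' E) = { '-', 'd' }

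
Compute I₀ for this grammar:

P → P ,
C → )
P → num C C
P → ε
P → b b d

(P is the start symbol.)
First, augment the grammar with P' → P
I₀ = CLOSURE({ [P' → . P] }):
  [P' → . P] has the dot before P: add [P → . P ,], [P → . num C C], [P → .], [P → . b b d]
No further items can be added.

I₀ = { [P → . P ,], [P → . b b d], [P → . num C C], [P → .], [P' → . P] }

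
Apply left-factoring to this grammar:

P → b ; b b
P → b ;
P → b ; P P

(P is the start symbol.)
Left-factoring transforms A → αβ₁ | αβ₂ into A → αA' and A' → β₁ | β₂
(α is the longest common prefix among the alternatives). Repeat until
no nonterminal has two alternatives with a common prefix.

Round 1: P has alternatives sharing prefix 'b ;'. Introduce P': P → b ; P'
  Add: P' → b b
  Add: P' → ε
  Add: P' → P P

No remaining common prefixes — done.

Resulting grammar:
P → b ; P'
P' → b b
P' → ε
P' → P P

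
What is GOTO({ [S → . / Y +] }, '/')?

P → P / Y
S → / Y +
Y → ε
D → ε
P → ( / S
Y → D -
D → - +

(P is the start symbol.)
GOTO(I, '/') = CLOSURE({ [A → αX.β] : [A → α.Xβ] ∈ I, X = '/' })

Items with dot before '/', with the dot advanced:
  [S → . / Y +] → [S → / . Y +]
Closure of the advanced items:
  [S → / . Y +] has the dot before Y: add [Y → .], [Y → . D -]
  [Y → . D -] has the dot before D: add [D → .], [D → . - +]

GOTO = { [D → . - +], [D → .], [S → / . Y +], [Y → . D -], [Y → .] }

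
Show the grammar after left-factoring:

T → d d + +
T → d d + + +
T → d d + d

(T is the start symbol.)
Left-factoring transforms A → αβ₁ | αβ₂ into A → αA' and A' → β₁ | β₂
(α is the longest common prefix among the alternatives). Repeat until
no nonterminal has two alternatives with a common prefix.

Round 1: T has alternatives sharing prefix 'd d +'. Introduce T': T → d d + T'
  Add: T' → +
  Add: T' → + +
  Add: T' → d

Round 2: T' has alternatives sharing prefix '+'. Introduce T'': T' → + T''
  Add: T'' → ε
  Add: T'' → +

No remaining common prefixes — done.

Resulting grammar:
T → d d + T'
T' → + T''
T'' → ε
T'' → +
T' → d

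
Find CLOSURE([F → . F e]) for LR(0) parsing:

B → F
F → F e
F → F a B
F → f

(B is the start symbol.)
To compute CLOSURE, for each item [A → α.Bβ] where B is a non-terminal, add [B → .γ] for all productions B → γ; repeat for the newly added items until nothing changes.

Start with: [F → . F e]
  [F → . F e] has the dot before F: add [F → . F a B], [F → . f]
No further items can be added.

CLOSURE = { [F → . F a B], [F → . F e], [F → . f] }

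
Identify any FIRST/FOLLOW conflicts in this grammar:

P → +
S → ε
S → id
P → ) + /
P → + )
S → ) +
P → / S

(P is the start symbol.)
No FIRST/FOLLOW conflicts.

Nullable non-terminals: S.

S: nullable alternative(s) S → ε; FOLLOW(S) = { $ }
  S → ε: FIRST \ {ε} = { } — this is the only nullable alternative, skip
  S → id: FIRST \ {ε} = { 'id' } — disjoint from FOLLOW(S)
  S → ) +: FIRST \ {ε} = { ')' } — disjoint from FOLLOW(S)

P has no nullable alternative, so no FIRST/FOLLOW check is needed there.

No FIRST/FOLLOW conflicts found.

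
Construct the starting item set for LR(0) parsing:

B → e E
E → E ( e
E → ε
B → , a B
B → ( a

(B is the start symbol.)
First, augment the grammar with B' → B
I₀ = CLOSURE({ [B' → . B] }):
  [B' → . B] has the dot before B: add [B → . e E], [B → . , a B], [B → . ( a]
No further items can be added.

I₀ = { [B → . ( a], [B → . , a B], [B → . e E], [B' → . B] }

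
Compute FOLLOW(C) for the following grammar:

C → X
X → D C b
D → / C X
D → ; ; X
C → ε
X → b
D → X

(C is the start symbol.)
To compute FOLLOW(C), find every occurrence of C on a right-hand side N → α C β: add FIRST(β) \ {ε}, and if β is empty or nullable also add FOLLOW(N). Iterate to a fixed point.

C is the start symbol, so $ ∈ FOLLOW(C).
In X → D C b: C is followed by b, add FIRST(b) \ {ε} = { 'b' }
In D → / C X: C is followed by X, add FIRST(X) \ {ε} = { '/', ';', 'b' }

Taking the union: FOLLOW(C) = { $, '/', ';', 'b' }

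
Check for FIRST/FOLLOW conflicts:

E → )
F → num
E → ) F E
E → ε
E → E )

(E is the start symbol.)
Yes. E → ')' with FOLLOW(E) on { ')' }; E → ')' F E with FOLLOW(E) on { ')' }; E → E ')' with FOLLOW(E) on { ')' }

A FIRST/FOLLOW conflict occurs when a non-terminal N has a nullable alternative N → β (β ⇒* ε) and another alternative N → α with FIRST(α) ∩ FOLLOW(N) ≠ ∅: on such a lookahead the parser cannot decide between expanding α and letting N vanish via β.

Nullable non-terminals: E.
FIRST sets used below: FIRST(E) = { ')', ε }

E: nullable alternative(s) E → ε; FOLLOW(E) = { $, ')' }
  E → ): FIRST \ {ε} = { ')' } — overlaps FOLLOW(E) on { ')' }: CONFLICT
  E → ) F E: FIRST \ {ε} = { ')' } — overlaps FOLLOW(E) on { ')' }: CONFLICT
  E → ε: FIRST \ {ε} = { } — this is the only nullable alternative, skip
  E → E ): FIRST \ {ε} = { ')' } — overlaps FOLLOW(E) on { ')' }: CONFLICT

F has no nullable alternative, so no FIRST/FOLLOW check is needed there.

So the grammar has 3 FIRST/FOLLOW conflicts (marked CONFLICT above).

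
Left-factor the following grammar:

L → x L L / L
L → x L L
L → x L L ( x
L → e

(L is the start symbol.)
Left-factoring transforms A → αβ₁ | αβ₂ into A → αA' and A' → β₁ | β₂
(α is the longest common prefix among the alternatives). Repeat until
no nonterminal has two alternatives with a common prefix.

Round 1: L has alternatives sharing prefix 'x L L'. Introduce L': L → x L L L'
  Add: L' → / L
  Add: L' → ε
  Add: L' → ( x

No remaining common prefixes — done.

Resulting grammar:
L → x L L L'
L' → / L
L' → ε
L' → ( x
L → e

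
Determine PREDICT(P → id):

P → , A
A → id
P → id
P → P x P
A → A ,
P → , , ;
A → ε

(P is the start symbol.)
PREDICT(P → id) = (FIRST(RHS) \ {ε}) ∪ (FOLLOW(P) if ε ∈ FIRST(RHS), i.e. RHS ⇒* ε)
FIRST(id) = { 'id' }
ε ∉ FIRST(id), so FOLLOW(P) is not added.
PREDICT(P → id) = { 'id' }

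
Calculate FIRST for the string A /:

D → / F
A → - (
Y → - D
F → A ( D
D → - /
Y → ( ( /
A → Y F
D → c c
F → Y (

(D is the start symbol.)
{ '(', '-' }

FIRST sets of the non-terminals involved (from the grammar, by fixed-point iteration):
  FIRST(A) = { '(', '-' }

To compute FIRST(A /), process the symbols left to right:
Symbol A is a non-terminal. Add FIRST(A) \ {ε} = { '(', '-' }
A is not nullable (ε ∉ FIRST(A)), so stop here.
FIRST(A /) = { '(', '-' }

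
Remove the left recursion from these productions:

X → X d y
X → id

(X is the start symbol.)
X → id X'
X' → d y X'
X' → ε

X is directly left-recursive. The standard transformation for
  A → A α₁ | ... | A α_m | β₁ | ... | β_n
is
  A  → β₁ A' | ... | β_n A'
  A' → α₁ A' | ... | α_m A' | ε

X → id becomes X → id X'
X → X d y becomes X' → d y X'
Add X' → ε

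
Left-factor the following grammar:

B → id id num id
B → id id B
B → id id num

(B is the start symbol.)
B → id id B'
B' → num B''
B'' → id
B'' → ε
B' → B

Left-factoring transforms A → αβ₁ | αβ₂ into A → αA' and A' → β₁ | β₂
(α is the longest common prefix among the alternatives). Repeat until
no nonterminal has two alternatives with a common prefix.

Round 1: B has alternatives sharing prefix 'id id'. Introduce B': B → id id B'
  Add: B' → num id
  Add: B' → B
  Add: B' → num

Round 2: B' has alternatives sharing prefix 'num'. Introduce B'': B' → num B''
  Add: B'' → id
  Add: B'' → ε

No remaining common prefixes — done.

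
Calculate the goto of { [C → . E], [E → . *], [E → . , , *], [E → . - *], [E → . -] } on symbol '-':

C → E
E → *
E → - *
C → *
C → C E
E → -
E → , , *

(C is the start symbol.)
GOTO(I, '-') = CLOSURE({ [A → αX.β] : [A → α.Xβ] ∈ I, X = '-' })

Items with dot before '-', with the dot advanced:
  [E → . -] → [E → - .]
  [E → . - *] → [E → - . *]
Closure adds nothing (no advanced item has the dot before a non-terminal).

GOTO = { [E → - . *], [E → - .] }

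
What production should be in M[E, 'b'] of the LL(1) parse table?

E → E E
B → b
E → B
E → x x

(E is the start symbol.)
To find M[E, 'b'], we find productions for E where 'b' is in the predict set (PREDICT(N → α) = (FIRST(α) \ {ε}) ∪ (FOLLOW(N) if α ⇒* ε)).

Relevant sets:
  FIRST(E) = { 'b', 'x' }
  FIRST(B) = { 'b' }

E → E E: PREDICT = { 'b', 'x' }
  'b' is in predict set, so this production goes in M[E, 'b']
E → B: PREDICT = { 'b' }
  'b' is in predict set, so this production goes in M[E, 'b']
E → x x: PREDICT = { 'x' }

M[E, 'b'] = E → E E, E → B  (a multiply-defined cell — the grammar is not LL(1))

Answer: E → E E, E → B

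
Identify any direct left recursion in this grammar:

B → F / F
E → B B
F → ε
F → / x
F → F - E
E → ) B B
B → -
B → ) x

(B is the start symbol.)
Direct left recursion occurs when N → N α for some non-terminal N (the right-hand side begins with the left-hand side itself).

B → F / F: starts with F
E → B B: starts with B
F → ε: starts with ε
F → / x: starts with '/'
F → F - E: LEFT RECURSIVE (starts with F)
E → ) B B: starts with ')'
B → -: starts with '-'
B → ) x: starts with ')'

The grammar has direct left recursion on: F.

Answer: Yes, F is left-recursive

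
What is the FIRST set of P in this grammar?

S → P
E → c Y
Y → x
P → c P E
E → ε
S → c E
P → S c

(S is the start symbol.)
{ 'c' }

FIRST sets of the other non-terminals involved (by the same procedure, iterated to a fixed point):
  FIRST(S) = { 'c' }

From P → c P E:
  - c is a terminal: add 'c' and stop
From P → S c:
  - S is a non-terminal: add FIRST(S) \ {ε} = { 'c' }
    S is not nullable, so stop

Collecting: FIRST(P) = { 'c' }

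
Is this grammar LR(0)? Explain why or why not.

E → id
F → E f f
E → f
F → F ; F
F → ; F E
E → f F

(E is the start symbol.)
A grammar is LR(0) if no state in the canonical LR(0) collection has:
  - both a shift item (dot before a terminal) and a complete item (shift-reduce conflict), or
  - two or more complete items (reduce-reduce conflict; the accept item [E' → E .] counts as a complete item here).

Augment with E' → E and build the canonical LR(0) collection (I0 = CLOSURE({[E' → . E]}), then GOTO on every symbol after a dot until no new states appear). It has 13 states:
  I0: { [E → . f F], [E → . f], [E → . id], [E' → . E] }  — shift
  I1: { [E' → E .] }  — accept
  I2: { [E → . f F], [E → . f], [E → . id], [E → f . F], [E → f .], [F → . ; F E], [F → . E f f], [F → . F ; F] }  — shift, reduce
  I3: { [E → id .] }  — reduce
  I4: { [E → . f F], [E → . f], [E → . id], [F → . ; F E], [F → . E f f], [F → . F ; F], [F → ; . F E] }  — shift
  I5: { [F → E . f f] }  — shift
  I6: { [E → f F .], [F → F . ; F] }  — shift, reduce
  I7: { [E → . f F], [E → . f], [E → . id], [F → . ; F E], [F → . E f f], [F → . F ; F], [F → F ; . F] }  — shift
  I8: { [F → F . ; F], [F → F ; F .] }  — shift, reduce
  I9: { [F → E f . f] }  — shift
  I10: { [F → E f f .] }  — reduce
  I11: { [E → . f F], [E → . f], [E → . id], [F → ; F . E], [F → F . ; F] }  — shift
  I12: { [F → ; F E .] }  — reduce

Conflict in state I2:
  Shift-reduce conflict between [E → f .] and [E → . f]
So the grammar is NOT LR(0).

Answer: No. Shift-reduce conflict between [E → f .] and [E → . f]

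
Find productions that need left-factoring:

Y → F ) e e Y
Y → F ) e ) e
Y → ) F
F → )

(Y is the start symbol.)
Yes, Y has productions with common prefix 'F ) e'

Left-factoring is needed when two productions for the same non-terminal
share a common prefix on the right-hand side.

Productions for Y:
  Y → F ) e e Y
  Y → F ) e ) e
  Y → ) F

Found common prefix 'F ) e' in productions for Y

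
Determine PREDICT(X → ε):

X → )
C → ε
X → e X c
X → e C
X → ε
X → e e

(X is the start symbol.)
PREDICT(X → ε) = (FIRST(RHS) \ {ε}) ∪ (FOLLOW(X) if ε ∈ FIRST(RHS), i.e. RHS ⇒* ε)
The right-hand side is ε (FIRST(ε) = { ε }), so the predict set is FOLLOW(X) = { $, 'c' }
PREDICT(X → ε) = { $, 'c' }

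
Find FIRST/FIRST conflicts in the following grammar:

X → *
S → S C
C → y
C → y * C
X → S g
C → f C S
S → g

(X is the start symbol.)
A FIRST/FIRST conflict occurs when two productions N → α and N → β for the same non-terminal have FIRST(α) ∩ FIRST(β) ≠ ∅ (with ε ∈ FIRST of a nullable right-hand side, so two nullable alternatives also conflict).

FIRST sets of the non-terminals at (or reachable through a nullable prefix from) the front of some alternative:
  FIRST(S) = { 'g' }

Productions for X:
  X → *: FIRST = { '*' }
  X → S g: FIRST = { 'g' }
Productions for S:
  S → S C: FIRST = { 'g' }
  S → g: FIRST = { 'g' }
Productions for C:
  C → y: FIRST = { 'y' }
  C → y * C: FIRST = { 'y' }
  C → f C S: FIRST = { 'f' }

Conflict for S: S → S C and S → g
  Overlap: { 'g' }
Conflict for C: C → y and C → y * C
  Overlap: { 'y' }

Answer: Yes. S → S C / S → g on { 'g' }; C → y / C → y '*' C on { 'y' }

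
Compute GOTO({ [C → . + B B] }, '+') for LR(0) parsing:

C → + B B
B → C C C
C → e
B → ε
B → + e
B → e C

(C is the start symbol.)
{ [B → . + e], [B → . C C C], [B → . e C], [B → .], [C → + . B B], [C → . + B B], [C → . e] }

GOTO(I, '+') = CLOSURE({ [A → αX.β] : [A → α.Xβ] ∈ I, X = '+' })

Items with dot before '+', with the dot advanced:
  [C → . + B B] → [C → + . B B]
Closure of the advanced items:
  [C → + . B B] has the dot before B: add [B → . C C C], [B → .], [B → . + e], [B → . e C]
  [B → . C C C] has the dot before C: add [C → . + B B], [C → . e]

GOTO = { [B → . + e], [B → . C C C], [B → . e C], [B → .], [C → + . B B], [C → . + B B], [C → . e] }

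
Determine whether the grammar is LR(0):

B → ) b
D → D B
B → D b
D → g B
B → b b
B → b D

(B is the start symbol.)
A grammar is LR(0) if no state in the canonical LR(0) collection has:
  - both a shift item (dot before a terminal) and a complete item (shift-reduce conflict), or
  - two or more complete items (reduce-reduce conflict; the accept item [B' → B .] counts as a complete item here).

Augment with B' → B and build the canonical LR(0) collection (I0 = CLOSURE({[B' → . B]}), then GOTO on every symbol after a dot until no new states appear). It has 12 states:
  I0: { [B → . ) b], [B → . D b], [B → . b D], [B → . b b], [B' → . B], [D → . D B], [D → . g B] }  — shift
  I1: { [B → ) . b] }  — shift
  I2: { [B' → B .] }  — accept
  I3: { [B → . ) b], [B → . D b], [B → . b D], [B → . b b], [B → D . b], [D → . D B], [D → . g B], [D → D . B] }  — shift
  I4: { [B → b . D], [B → b . b], [D → . D B], [D → . g B] }  — shift
  I5: { [B → . ) b], [B → . D b], [B → . b D], [B → . b b], [D → . D B], [D → . g B], [D → g . B] }  — shift
  I6: { [D → g B .] }  — reduce
  I7: { [B → . ) b], [B → . D b], [B → . b D], [B → . b b], [B → b D .], [D → . D B], [D → . g B], [D → D . B] }  — shift, reduce
  I8: { [B → b b .] }  — reduce
  I9: { [D → D B .] }  — reduce
  I10: { [B → D b .], [B → b . D], [B → b . b], [D → . D B], [D → . g B] }  — shift, reduce
  I11: { [B → ) b .] }  — reduce

Conflict in state I7:
  Shift-reduce conflict between [B → b D .] and [B → . ) b]
So the grammar is NOT LR(0).

Answer: No. Shift-reduce conflict between [B → b D .] and [B → . ) b]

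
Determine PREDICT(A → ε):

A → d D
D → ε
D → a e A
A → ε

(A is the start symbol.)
PREDICT(A → ε) = (FIRST(RHS) \ {ε}) ∪ (FOLLOW(A) if ε ∈ FIRST(RHS), i.e. RHS ⇒* ε)
The right-hand side is ε (FIRST(ε) = { ε }), so the predict set is FOLLOW(A) = { $ }
PREDICT(A → ε) = { $ }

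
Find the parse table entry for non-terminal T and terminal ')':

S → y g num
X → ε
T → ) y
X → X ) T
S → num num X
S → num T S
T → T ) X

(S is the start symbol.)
T → ) y, T → T ) X

To find M[T, ')'], we find productions for T where ')' is in the predict set (PREDICT(N → α) = (FIRST(α) \ {ε}) ∪ (FOLLOW(N) if α ⇒* ε)).

Relevant sets:
  FIRST(T) = { ')' }

T → ) y: PREDICT = { ')' }
  ')' is in predict set, so this production goes in M[T, ')']
T → T ) X: PREDICT = { ')' }
  ')' is in predict set, so this production goes in M[T, ')']

M[T, ')'] = T → ) y, T → T ) X  (a multiply-defined cell — the grammar is not LL(1))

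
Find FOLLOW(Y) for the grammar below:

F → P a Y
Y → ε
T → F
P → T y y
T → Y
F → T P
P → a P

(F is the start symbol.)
{ $, 'a', 'y' }

In F → P a Y: Y is at the end, add FOLLOW(F)
In T → Y: Y is at the end, add FOLLOW(T)

The FOLLOW sets referred to above (computed the same way, to a fixed point):
  FOLLOW(F) = { $, 'a', 'y' }
  FOLLOW(T) = { 'a', 'y' }

Taking the union: FOLLOW(Y) = { $, 'a', 'y' }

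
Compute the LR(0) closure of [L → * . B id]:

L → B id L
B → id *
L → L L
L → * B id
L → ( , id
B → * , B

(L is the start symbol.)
Start with: [L → * . B id]
  [L → * . B id] has the dot before B: add [B → . id *], [B → . * , B]
No further items can be added.

CLOSURE = { [B → . * , B], [B → . id *], [L → * . B id] }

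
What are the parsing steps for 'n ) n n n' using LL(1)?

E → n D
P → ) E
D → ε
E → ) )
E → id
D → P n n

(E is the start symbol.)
Stack is shown with the top on the left.

Stack      Input        Action
------------------------------
E $        n ) n n n $  output E → n D
n D $      n ) n n n $  match 'n'
D $        ) n n n $    output D → P n n
P n n $    ) n n n $    output P → ) E
) E n n $  ) n n n $    match ')'
E n n $    n n n $      output E → n D
n D n n $  n n n $      match 'n'
D n n $    n n $        output D → ε
n n $      n n $        match 'n'
n $        n $          match 'n'
$          $            accept

The string is accepted.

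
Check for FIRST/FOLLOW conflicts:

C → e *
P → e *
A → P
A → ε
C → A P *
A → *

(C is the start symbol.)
Yes. A → P with FOLLOW(A) on { 'e' }

A FIRST/FOLLOW conflict occurs when a non-terminal N has a nullable alternative N → β (β ⇒* ε) and another alternative N → α with FIRST(α) ∩ FOLLOW(N) ≠ ∅: on such a lookahead the parser cannot decide between expanding α and letting N vanish via β.

Nullable non-terminals: A.
FIRST sets used below: FIRST(P) = { 'e' }

A: nullable alternative(s) A → ε; FOLLOW(A) = { 'e' }
  A → P: FIRST \ {ε} = { 'e' } — overlaps FOLLOW(A) on { 'e' }: CONFLICT
  A → ε: FIRST \ {ε} = { } — this is the only nullable alternative, skip
  A → *: FIRST \ {ε} = { '*' } — disjoint from FOLLOW(A)

C, P have no nullable alternative, so no FIRST/FOLLOW check is needed there.

So the grammar has 1 FIRST/FOLLOW conflict (marked CONFLICT above).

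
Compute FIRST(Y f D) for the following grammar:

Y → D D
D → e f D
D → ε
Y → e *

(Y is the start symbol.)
{ 'e', 'f' }

FIRST sets of the non-terminals involved (from the grammar, by fixed-point iteration):
  FIRST(Y) = { 'e', ε }

To compute FIRST(Y f D), process the symbols left to right:
Symbol Y is a non-terminal. Add FIRST(Y) \ {ε} = { 'e' }
Y is nullable (ε ∈ FIRST(Y)), continue to the next symbol.
Symbol f is a terminal. Add 'f' and stop.
FIRST(Y f D) = { 'e', 'f' }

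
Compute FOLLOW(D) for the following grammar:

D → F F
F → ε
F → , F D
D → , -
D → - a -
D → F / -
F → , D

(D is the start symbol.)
D is the start symbol, so $ ∈ FOLLOW(D).
In F → , F D: D is at the end, add FOLLOW(F)
In F → , D: D is at the end, add FOLLOW(F)

The FOLLOW sets referred to above (computed the same way, to a fixed point):
  FOLLOW(F) = { $, ',', '-', '/' }

Taking the union: FOLLOW(D) = { $, ',', '-', '/' }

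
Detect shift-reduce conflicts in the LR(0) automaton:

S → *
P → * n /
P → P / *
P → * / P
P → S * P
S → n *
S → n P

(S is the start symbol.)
Augment with S' → S and build the canonical LR(0) collection (I0 = CLOSURE({[S' → . S]}), then GOTO on every symbol after a dot until no new states appear). It has 16 states:
  I0: { [S → . *], [S → . n *], [S → . n P], [S' → . S] }  — shift
  I1: { [S → * .] }  — reduce
  I2: { [S' → S .] }  — accept
  I3: { [P → . * / P], [P → . * n /], [P → . P / *], [P → . S * P], [S → . *], [S → . n *], [S → . n P], [S → n . *], [S → n . P] }  — shift
  I4: { [P → * . / P], [P → * . n /], [S → * .], [S → n * .] }  — shift, 2 reduces
  I5: { [P → P . / *], [S → n P .] }  — shift, reduce
  I6: { [P → S . * P] }  — shift
  I7: { [P → . * / P], [P → . * n /], [P → . P / *], [P → . S * P], [P → S * . P], [S → . *], [S → . n *], [S → . n P] }  — shift
  I8: { [P → * . / P], [P → * . n /], [S → * .] }  — shift, reduce
  I9: { [P → P . / *], [P → S * P .] }  — shift, reduce
  I10: { [P → P / . *] }  — shift
  I11: { [P → P / * .] }  — reduce
  I12: { [P → * / . P], [P → . * / P], [P → . * n /], [P → . P / *], [P → . S * P], [S → . *], [S → . n *], [S → . n P] }  — shift
  I13: { [P → * n . /] }  — shift
  I14: { [P → * n / .] }  — reduce
  I15: { [P → * / P .], [P → P . / *] }  — shift, reduce

I4 contains reduce items [S → * .], [S → n * .] and shift items [P → * . / P], [P → * . n /] — shift-reduce conflict.
I5 contains reduce item [S → n P .] and shift item [P → P . / *] — shift-reduce conflict.
I8 contains reduce item [S → * .] and shift items [P → * . / P], [P → * . n /] — shift-reduce conflict.
I9 contains reduce item [P → S * P .] and shift item [P → P . / *] — shift-reduce conflict.
I15 contains reduce item [P → * / P .] and shift item [P → P . / *] — shift-reduce conflict.

Answer: Yes — I4: [S → * .] vs [P → * . / P]; I5: [S → n P .] vs [P → P . / *]; I8: [S → * .] vs [P → * . / P]; I9: [P → S * P .] vs [P → P . / *]; I15: [P → * / P .] vs [P → P . / *]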